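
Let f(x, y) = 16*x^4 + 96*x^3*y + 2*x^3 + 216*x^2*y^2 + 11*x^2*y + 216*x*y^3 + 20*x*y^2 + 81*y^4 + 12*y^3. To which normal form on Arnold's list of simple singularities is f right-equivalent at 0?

D5

The Hessian of f at 0 is [[0, 0], [0, 0]] with rank 0, so corank 2. A Groebner basis of the Jacobian ideal J(f) in C{x,y} is {x*y^2 + x*y/4 + y^2/2, -x*y/8 + y^3 - y^2/4, x^2 + 7*x*y/2 + 3*y^2}; counting standard monomials gives mu = 5. Corank 2; j^3 = (x + 2*y)^2*(2*x + 3*y) has shape L^2 M (L != M), so D-series; mu = 5 gives D_5.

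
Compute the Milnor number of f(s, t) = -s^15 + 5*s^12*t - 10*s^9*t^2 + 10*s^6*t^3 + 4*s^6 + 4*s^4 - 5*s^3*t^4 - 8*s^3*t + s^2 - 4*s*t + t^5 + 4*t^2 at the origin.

4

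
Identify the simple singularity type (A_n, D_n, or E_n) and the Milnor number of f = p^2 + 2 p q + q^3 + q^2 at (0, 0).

Type A2, Milnor number mu = 2.

The Hessian of f at 0 is [[2, 2], [2, 2]] with rank 1, so corank 1. A Groebner basis of the Jacobian ideal J(f) in C{p,q} is {q^2, p + q}; counting standard monomials gives mu = 2. Corank 1: A-series; mu = 2 gives A_2.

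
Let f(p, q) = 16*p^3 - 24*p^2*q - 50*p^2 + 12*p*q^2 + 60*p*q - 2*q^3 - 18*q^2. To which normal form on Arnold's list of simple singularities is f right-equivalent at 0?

A2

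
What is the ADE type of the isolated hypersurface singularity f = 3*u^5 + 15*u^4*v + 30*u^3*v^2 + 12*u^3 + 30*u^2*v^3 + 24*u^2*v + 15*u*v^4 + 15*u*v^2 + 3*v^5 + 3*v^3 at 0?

The Hessian of f at 0 has rank 0. Corank 2; j^3 = 3*(u + v)*(2*u + v)^2 has shape L^2 M (L != M), so D-series; mu = 6 gives D_6.

D_{6}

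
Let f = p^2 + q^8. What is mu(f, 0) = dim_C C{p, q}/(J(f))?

7

The Hessian of f at 0 is [[2, 0], [0, 0]] with rank 1, so corank 1. A Groebner basis of the Jacobian ideal J(f) in C{p,q} is {q^7, p}; counting standard monomials gives mu = 7. Corank 1: A-series; mu = 7 gives A_7.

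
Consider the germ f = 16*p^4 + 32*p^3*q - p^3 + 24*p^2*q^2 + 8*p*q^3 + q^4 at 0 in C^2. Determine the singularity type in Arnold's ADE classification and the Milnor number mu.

The Hessian of f at 0 is [[0, 0], [0, 0]] with rank 0, so corank 2. A Groebner basis of the Jacobian ideal J(f) in C{p,q} is {q^4, p*q^2 + q^3/6, p^2}; counting standard monomials gives mu = 6. Corank 2; j^3 = -p^3 is a perfect cube, so E-series; the 4-jet and mu = 6 give E_6.

Type E6, Milnor number mu = 6.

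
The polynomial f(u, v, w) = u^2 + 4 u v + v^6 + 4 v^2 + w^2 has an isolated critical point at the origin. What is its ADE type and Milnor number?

Type A_5, Milnor number mu = 5.

The Hessian of f at 0 is [[2, 4, 0], [4, 8, 0], [0, 0, 2]] with rank 2, so corank 1. A Groebner basis of the Jacobian ideal J(f) in C{u,v,w} is {v^5, u + 2*v, w}; counting standard monomials gives mu = 5. Corank 1: A-series; mu = 5 gives A_5.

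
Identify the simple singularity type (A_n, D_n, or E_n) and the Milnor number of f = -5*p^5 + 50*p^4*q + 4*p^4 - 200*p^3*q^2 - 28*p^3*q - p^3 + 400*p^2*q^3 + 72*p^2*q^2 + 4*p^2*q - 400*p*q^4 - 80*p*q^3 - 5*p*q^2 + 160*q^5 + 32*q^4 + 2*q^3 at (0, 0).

Type D_{6}, Milnor number mu = 6.

The Hessian of f at 0 is [[0, 0], [0, 0]] with rank 0, so corank 2. A Groebner basis of the Jacobian ideal J(f) in C{p,q} is {p^3 + 25*p^2/2 - 51*p*q/2 + 13*q^2, p^2*q + 21*p^2/2 - 43*p*q/2 + 11*q^2, 17*p^2/2 + p*q^2 - 35*p*q/2 + 9*q^2, 13*p^2/2 - 27*p*q/2 + q^3 + 7*q^2}; counting standard monomials gives mu = 6. Corank 2; j^3 = -(p - 2*q)*(p - q)^2 has shape L^2 M (L != M), so D-series; mu = 6 gives D_6.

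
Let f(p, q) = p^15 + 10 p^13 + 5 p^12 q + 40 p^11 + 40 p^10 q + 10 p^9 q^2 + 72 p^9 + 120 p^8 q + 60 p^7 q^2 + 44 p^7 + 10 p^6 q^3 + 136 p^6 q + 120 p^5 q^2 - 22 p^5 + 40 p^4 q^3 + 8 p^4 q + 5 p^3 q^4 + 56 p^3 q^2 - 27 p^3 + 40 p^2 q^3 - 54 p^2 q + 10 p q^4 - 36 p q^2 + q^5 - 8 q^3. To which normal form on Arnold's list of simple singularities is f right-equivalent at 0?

E_8

The Hessian of f at 0 is [[0, 0], [0, 0]] with rank 0, so corank 2. A Groebner basis of the Jacobian ideal J(f) in C{p,q} is {1215*p^2/32 + p*q^3 + 405*p*q/8 + 135*q^2/8, -243*p^2/4 - 81*p*q + q^4 - 27*q^2, p^3 - 4*p*q^2/3 - 16*q^3/27, p^2*q + 4*p*q^2/3 + 4*q^3/9}; counting standard monomials gives mu = 8. Corank 2; j^3 = -(3*p + 2*q)^3 is a perfect cube, so E-series; the 5-jet and mu = 8 give E_8.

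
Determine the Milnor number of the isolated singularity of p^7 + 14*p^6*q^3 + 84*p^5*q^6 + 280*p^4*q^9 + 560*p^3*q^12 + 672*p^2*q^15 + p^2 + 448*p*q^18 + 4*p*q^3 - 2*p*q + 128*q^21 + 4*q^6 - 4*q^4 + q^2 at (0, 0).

The Hessian of f at 0 has rank 1. Corank 1: A-series; mu = 6 gives A_6.

6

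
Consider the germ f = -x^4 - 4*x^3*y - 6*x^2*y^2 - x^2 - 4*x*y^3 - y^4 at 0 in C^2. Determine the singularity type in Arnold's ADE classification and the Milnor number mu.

The Hessian of f at 0 has rank 1. Corank 1: A-series; mu = 3 gives A_3.

Type A_{3}, Milnor number mu = 3.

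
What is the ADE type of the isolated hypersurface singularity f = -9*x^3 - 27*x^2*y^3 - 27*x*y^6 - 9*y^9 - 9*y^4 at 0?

E_6

The Hessian of f at 0 has rank 0. Corank 2; j^3 = -9*x^3 is a perfect cube, so E-series; the 4-jet and mu = 6 give E_6.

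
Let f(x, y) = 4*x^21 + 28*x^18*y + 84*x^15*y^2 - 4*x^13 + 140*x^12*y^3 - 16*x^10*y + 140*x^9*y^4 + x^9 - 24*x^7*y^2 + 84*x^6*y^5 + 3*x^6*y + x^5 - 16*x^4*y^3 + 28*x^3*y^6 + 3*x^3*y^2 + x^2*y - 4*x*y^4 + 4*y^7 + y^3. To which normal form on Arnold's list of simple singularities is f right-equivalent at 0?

D_{4}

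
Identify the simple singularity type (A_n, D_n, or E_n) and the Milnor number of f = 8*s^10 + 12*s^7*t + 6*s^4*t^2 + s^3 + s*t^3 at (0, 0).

Type E_{7}, Milnor number mu = 7.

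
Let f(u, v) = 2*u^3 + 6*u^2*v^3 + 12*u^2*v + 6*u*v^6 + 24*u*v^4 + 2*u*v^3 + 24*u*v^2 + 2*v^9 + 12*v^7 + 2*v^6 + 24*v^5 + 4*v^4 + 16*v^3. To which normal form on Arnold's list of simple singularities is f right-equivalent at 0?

E7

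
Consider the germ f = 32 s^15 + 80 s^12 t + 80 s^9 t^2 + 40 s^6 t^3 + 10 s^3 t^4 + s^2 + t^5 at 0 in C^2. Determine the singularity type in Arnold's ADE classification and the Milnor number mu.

Type A4, Milnor number mu = 4.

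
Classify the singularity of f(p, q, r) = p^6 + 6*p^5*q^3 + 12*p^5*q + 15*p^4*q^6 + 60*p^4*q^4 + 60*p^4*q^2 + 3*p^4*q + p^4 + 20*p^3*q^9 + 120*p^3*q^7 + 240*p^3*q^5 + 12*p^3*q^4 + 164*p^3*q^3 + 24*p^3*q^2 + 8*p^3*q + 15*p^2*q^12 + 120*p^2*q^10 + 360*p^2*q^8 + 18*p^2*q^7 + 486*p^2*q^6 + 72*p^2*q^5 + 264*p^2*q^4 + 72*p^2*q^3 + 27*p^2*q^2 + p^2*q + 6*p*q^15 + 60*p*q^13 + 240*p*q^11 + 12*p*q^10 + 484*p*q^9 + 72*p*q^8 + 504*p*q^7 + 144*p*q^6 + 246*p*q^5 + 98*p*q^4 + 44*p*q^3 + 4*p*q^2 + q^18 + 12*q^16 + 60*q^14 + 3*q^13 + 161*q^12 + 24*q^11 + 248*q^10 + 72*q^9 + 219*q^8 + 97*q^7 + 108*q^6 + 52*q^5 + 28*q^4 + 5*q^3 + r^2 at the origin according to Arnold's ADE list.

D_4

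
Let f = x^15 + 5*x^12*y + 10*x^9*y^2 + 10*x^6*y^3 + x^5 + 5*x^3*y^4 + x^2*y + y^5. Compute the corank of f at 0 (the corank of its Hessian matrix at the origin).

2

Hessian at 0 has rank 0.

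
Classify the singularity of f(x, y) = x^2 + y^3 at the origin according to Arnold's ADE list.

A_2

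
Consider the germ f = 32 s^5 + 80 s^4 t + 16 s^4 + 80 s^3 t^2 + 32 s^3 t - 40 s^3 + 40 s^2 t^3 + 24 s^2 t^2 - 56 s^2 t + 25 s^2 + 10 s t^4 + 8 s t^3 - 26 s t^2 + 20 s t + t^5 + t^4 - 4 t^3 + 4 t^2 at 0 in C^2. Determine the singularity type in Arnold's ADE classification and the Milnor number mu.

The Hessian of f at 0 is [[50, 20], [20, 8]] with rank 1, so corank 1. A Groebner basis of the Jacobian ideal J(f) in C{s,t} is {-3125*s/4 + t^3 + 25*t^2/4 - 625*t/2, s^2 + 5*s - t^2/5 + 2*t, s*t - 25*s/4 + 9*t^2/20 - 5*t/2}; counting standard monomials gives mu = 4. Corank 1: A-series; mu = 4 gives A_4.

Type A_4, Milnor number mu = 4.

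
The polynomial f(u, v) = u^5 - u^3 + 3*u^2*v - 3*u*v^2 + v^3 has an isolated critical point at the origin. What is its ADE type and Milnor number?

Type E8, Milnor number mu = 8.

The Hessian of f at 0 has rank 0. Corank 2; j^3 = -(u - v)^3 is a perfect cube, so E-series; the 5-jet and mu = 8 give E_8.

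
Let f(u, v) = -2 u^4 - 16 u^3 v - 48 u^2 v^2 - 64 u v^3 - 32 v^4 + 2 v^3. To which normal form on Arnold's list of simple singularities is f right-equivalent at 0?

E_6

The Hessian of f at 0 has rank 0. Corank 2; j^3 = 2*v^3 is a perfect cube, so E-series; the 4-jet and mu = 6 give E_6.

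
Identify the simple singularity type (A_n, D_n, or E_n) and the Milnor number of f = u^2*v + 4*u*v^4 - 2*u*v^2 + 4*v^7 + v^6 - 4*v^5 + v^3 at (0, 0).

Type D_{7}, Milnor number mu = 7.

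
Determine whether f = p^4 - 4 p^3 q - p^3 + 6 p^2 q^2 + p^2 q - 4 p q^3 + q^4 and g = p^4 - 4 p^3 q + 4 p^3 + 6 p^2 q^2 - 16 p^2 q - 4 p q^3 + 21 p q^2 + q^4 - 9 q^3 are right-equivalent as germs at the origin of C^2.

Yes.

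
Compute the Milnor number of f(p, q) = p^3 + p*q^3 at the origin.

7

The Hessian of f at 0 is [[0, 0], [0, 0]] with rank 0, so corank 2. A Groebner basis of the Jacobian ideal J(f) in C{p,q} is {p^3, p*q^2, 3*p^2 + q^3}; counting standard monomials gives mu = 7. Corank 2; j^3 = p^3 is a perfect cube, so E-series; the 4-jet and mu = 7 give E_7.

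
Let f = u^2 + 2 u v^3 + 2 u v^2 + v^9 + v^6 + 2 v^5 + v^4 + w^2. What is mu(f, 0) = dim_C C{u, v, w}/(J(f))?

The Hessian of f at 0 is [[2, 0, 0], [0, 0, 0], [0, 0, 2]] with rank 2, so corank 1. A Groebner basis of the Jacobian ideal J(f) in C{u,v,w} is {u^2*v^2 - 2*u^2*v + 3*u^2 + 4*u*v^2 - u*v + u + v^2, u^3 + 3*u^2*v - 5*u^2 - 7*u*v^2 + 2*u*v - 2*u - 2*v^2, u + v^3 + v^2, w}; counting standard monomials gives mu = 8. Corank 1: A-series; mu = 8 gives A_8.

8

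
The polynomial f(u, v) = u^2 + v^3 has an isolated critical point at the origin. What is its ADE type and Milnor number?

Type A2, Milnor number mu = 2.

The Hessian of f at 0 has rank 1. Corank 1: A-series; mu = 2 gives A_2.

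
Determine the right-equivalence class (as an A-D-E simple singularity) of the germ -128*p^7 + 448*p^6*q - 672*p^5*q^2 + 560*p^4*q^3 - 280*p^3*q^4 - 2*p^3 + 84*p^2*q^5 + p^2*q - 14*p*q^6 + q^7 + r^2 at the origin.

D8

The Hessian of f at 0 has rank 1. Corank 2; j^3 = -p^2*(2*p - q) has shape L^2 M (L != M), so D-series; mu = 8 gives D_8.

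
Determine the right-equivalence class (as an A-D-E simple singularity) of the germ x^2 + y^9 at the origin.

The Hessian of f at 0 has rank 1. Corank 1: A-series; mu = 8 gives A_8.

A8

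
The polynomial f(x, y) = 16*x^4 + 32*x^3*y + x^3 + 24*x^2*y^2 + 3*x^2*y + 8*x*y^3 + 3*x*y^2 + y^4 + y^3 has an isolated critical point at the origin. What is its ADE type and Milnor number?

Type E_6, Milnor number mu = 6.

The Hessian of f at 0 has rank 0. Corank 2; j^3 = (x + y)^3 is a perfect cube, so E-series; the 4-jet and mu = 6 give E_6.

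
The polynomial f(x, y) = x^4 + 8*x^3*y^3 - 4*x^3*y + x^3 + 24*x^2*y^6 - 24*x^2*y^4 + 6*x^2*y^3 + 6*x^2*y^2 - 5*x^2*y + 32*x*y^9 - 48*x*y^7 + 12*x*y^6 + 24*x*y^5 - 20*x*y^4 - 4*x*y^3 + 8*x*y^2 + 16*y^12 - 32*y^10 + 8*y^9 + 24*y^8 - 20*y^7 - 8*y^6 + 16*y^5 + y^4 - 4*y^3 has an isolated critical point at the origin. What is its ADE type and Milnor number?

The Hessian of f at 0 has rank 0. Corank 2; j^3 = (x - 2*y)^2*(x - y) has shape L^2 M (L != M), so D-series; mu = 5 gives D_5.

Type D_{5}, Milnor number mu = 5.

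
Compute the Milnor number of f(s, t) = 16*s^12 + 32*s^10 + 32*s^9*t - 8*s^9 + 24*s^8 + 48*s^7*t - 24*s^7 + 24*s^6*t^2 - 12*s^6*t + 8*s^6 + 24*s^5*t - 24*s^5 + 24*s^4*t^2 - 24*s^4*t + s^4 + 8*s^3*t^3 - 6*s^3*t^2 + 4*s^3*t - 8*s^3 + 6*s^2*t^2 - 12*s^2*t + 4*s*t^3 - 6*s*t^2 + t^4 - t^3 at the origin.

The Hessian of f at 0 has rank 0. Corank 2; j^3 = -(2*s + t)^3 is a perfect cube, so E-series; the 4-jet and mu = 6 give E_6.

6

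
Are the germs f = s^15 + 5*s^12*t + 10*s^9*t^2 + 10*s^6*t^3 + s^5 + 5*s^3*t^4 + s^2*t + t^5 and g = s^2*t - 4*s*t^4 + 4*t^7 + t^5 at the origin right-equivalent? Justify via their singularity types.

The Hessian of f at 0 has rank 0. Corank 2; j^3 = s^2*t has shape L^2 M (L != M), so D-series; mu = 6 gives D_6. The Hessian of g at 0 has rank 0. Corank 2; j^3 = s^2*t has shape L^2 M (L != M), so D-series; mu = 6 gives D_6. Both have type D_6, hence right-equivalent.

Yes.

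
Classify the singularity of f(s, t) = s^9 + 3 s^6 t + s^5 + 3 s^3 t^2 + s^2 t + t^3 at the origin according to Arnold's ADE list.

The Hessian of f at 0 has rank 0. Corank 2; j^3 = t*(s^2 + t^2) splits into three distinct lines over C (the quadratic factor has nonzero discriminant), so D_4.

D4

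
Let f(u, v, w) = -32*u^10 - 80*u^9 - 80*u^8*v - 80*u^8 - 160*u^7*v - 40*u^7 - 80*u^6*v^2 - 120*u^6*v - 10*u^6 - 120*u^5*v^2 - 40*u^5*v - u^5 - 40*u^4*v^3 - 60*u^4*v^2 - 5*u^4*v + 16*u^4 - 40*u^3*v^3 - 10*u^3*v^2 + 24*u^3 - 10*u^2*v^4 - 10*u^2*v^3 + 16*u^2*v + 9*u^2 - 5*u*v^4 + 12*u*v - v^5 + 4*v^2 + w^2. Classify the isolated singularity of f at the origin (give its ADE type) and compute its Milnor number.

The Hessian of f at 0 has rank 2. Corank 1: A-series; mu = 4 gives A_4.

Type A_{4}, Milnor number mu = 4.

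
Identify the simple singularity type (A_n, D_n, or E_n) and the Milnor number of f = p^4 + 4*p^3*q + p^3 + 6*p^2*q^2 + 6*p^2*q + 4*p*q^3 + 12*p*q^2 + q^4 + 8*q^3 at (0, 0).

Type E_6, Milnor number mu = 6.

The Hessian of f at 0 is [[0, 0], [0, 0]] with rank 0, so corank 2. A Groebner basis of the Jacobian ideal J(f) in C{p,q} is {q^4, p*q^2 + 5*q^3/3, p^2 + 4*p*q + 4*q^2}; counting standard monomials gives mu = 6. Corank 2; j^3 = (p + 2*q)^3 is a perfect cube, so E-series; the 4-jet and mu = 6 give E_6.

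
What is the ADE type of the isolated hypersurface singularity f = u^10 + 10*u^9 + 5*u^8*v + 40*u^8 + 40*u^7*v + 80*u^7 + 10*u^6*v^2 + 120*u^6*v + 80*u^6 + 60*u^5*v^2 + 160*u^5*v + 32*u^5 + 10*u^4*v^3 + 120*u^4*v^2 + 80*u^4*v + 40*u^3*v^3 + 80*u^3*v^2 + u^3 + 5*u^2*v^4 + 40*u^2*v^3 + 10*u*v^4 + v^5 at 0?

E_8

The Hessian of f at 0 has rank 0. Corank 2; j^3 = u^3 is a perfect cube, so E-series; the 5-jet and mu = 8 give E_8.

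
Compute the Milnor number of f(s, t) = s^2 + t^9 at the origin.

8

The Hessian of f at 0 has rank 1. Corank 1: A-series; mu = 8 gives A_8.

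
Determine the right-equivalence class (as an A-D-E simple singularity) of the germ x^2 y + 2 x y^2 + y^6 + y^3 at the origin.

The Hessian of f at 0 has rank 0. Corank 2; j^3 = y*(x + y)^2 has shape L^2 M (L != M), so D-series; mu = 7 gives D_7.

D_7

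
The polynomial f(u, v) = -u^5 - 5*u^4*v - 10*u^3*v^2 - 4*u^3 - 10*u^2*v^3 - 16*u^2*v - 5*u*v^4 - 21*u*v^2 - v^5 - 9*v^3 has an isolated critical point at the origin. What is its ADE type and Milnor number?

The Hessian of f at 0 is [[0, 0], [0, 0]] with rank 0, so corank 2. A Groebner basis of the Jacobian ideal J(f) in C{u,v} is {32*u*v/5 + v^4 + 48*v^2/5, u*v^2 + 3*v^3/2, u^2 + 5*u*v/2 + 3*v^2/2}; counting standard monomials gives mu = 6. Corank 2; j^3 = -(u + v)*(2*u + 3*v)^2 has shape L^2 M (L != M), so D-series; mu = 6 gives D_6.

Type D_{6}, Milnor number mu = 6.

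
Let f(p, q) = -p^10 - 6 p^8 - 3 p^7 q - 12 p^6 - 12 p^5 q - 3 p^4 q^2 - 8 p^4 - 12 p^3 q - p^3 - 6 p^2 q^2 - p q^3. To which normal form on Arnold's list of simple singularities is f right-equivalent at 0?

E7

The Hessian of f at 0 has rank 0. Corank 2; j^3 = -p^3 is a perfect cube, so E-series; the 4-jet and mu = 7 give E_7.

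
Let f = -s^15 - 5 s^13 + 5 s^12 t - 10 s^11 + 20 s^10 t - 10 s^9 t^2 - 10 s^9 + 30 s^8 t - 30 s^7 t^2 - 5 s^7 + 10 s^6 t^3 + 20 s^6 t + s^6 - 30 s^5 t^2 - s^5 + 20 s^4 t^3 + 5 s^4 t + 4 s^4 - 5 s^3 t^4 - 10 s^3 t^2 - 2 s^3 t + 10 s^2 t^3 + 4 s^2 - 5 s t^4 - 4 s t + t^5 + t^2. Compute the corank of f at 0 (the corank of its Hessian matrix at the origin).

1

Hessian at 0 has rank 1.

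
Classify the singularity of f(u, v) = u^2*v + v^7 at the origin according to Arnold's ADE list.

D_{8}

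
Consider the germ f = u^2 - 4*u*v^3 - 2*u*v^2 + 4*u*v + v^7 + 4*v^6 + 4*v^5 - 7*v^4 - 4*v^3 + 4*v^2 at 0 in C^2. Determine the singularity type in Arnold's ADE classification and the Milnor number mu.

Type A6, Milnor number mu = 6.

The Hessian of f at 0 has rank 1. Corank 1: A-series; mu = 6 gives A_6.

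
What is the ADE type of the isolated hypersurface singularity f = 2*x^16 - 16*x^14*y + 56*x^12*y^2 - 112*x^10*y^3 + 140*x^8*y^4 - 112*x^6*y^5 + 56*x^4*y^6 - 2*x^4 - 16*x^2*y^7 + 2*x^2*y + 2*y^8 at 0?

The Hessian of f at 0 has rank 0. Corank 2; j^3 = 2*x^2*y has shape L^2 M (L != M), so D-series; mu = 9 gives D_9.

D_9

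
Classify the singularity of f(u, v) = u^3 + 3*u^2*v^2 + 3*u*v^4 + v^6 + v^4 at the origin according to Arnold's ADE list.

E6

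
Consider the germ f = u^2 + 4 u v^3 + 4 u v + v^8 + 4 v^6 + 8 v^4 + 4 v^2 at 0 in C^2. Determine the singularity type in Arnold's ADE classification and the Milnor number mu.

Type A_{7}, Milnor number mu = 7.

The Hessian of f at 0 is [[2, 4], [4, 8]] with rank 1, so corank 1. A Groebner basis of the Jacobian ideal J(f) in C{u,v} is {u^3 - 12*u*v^2 + 8*u + 16*v, u^2*v + 4*u*v^2 - 2*u - 4*v, u/2 + v^3 + v}; counting standard monomials gives mu = 7. Corank 1: A-series; mu = 7 gives A_7.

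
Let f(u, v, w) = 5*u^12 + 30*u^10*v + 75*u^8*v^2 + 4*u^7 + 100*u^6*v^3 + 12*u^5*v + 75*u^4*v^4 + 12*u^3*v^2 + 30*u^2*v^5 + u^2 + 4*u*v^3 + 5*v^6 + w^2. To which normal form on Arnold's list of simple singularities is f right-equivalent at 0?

The Hessian of f at 0 has rank 2. Corank 1: A-series; mu = 5 gives A_5.

A_5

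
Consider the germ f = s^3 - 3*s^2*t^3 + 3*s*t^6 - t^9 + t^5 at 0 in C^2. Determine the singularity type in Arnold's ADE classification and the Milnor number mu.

Type E_8, Milnor number mu = 8.

The Hessian of f at 0 has rank 0. Corank 2; j^3 = s^3 is a perfect cube, so E-series; the 5-jet and mu = 8 give E_8.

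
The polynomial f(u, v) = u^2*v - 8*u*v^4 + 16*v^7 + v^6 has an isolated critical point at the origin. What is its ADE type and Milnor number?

Type D_{7}, Milnor number mu = 7.

The Hessian of f at 0 has rank 0. Corank 2; j^3 = u^2*v has shape L^2 M (L != M), so D-series; mu = 7 gives D_7.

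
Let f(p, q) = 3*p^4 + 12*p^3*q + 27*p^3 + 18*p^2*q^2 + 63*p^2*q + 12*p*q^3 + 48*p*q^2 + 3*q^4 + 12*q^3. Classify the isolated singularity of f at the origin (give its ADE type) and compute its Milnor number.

The Hessian of f at 0 has rank 0. Corank 2; j^3 = 3*(p + q)*(3*p + 2*q)^2 has shape L^2 M (L != M), so D-series; mu = 5 gives D_5.

Type D_5, Milnor number mu = 5.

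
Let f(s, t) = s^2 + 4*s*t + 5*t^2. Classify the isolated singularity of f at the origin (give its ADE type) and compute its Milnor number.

Type A_1, Milnor number mu = 1.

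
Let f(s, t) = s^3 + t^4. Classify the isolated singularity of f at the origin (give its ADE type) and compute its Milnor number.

Type E_{6}, Milnor number mu = 6.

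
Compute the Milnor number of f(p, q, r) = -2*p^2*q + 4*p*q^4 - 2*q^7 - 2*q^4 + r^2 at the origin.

5

The Hessian of f at 0 is [[0, 0, 0], [0, 0, 0], [0, 0, 2]] with rank 1, so corank 2. A Groebner basis of the Jacobian ideal J(f) in C{p,q,r} is {p^3, p^2/4 + q^3, p*q, r}; counting standard monomials gives mu = 5. Corank 2; j^3 = -2*p^2*q has shape L^2 M (L != M), so D-series; mu = 5 gives D_5.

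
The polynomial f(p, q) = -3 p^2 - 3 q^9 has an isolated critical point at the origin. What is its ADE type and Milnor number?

Type A_8, Milnor number mu = 8.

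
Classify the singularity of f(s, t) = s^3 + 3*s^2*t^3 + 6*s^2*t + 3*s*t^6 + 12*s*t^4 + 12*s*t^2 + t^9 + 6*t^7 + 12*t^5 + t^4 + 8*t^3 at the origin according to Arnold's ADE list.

E_6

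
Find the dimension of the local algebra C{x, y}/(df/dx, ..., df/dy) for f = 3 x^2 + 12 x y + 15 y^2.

1

The Hessian of f at 0 has rank 2. Corank 0: nondegenerate Morse point, so A_1.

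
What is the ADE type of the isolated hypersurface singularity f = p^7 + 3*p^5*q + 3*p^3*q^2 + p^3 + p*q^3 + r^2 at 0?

E7

The Hessian of f at 0 is [[0, 0, 0], [0, 0, 0], [0, 0, 2]] with rank 1, so corank 2. A Groebner basis of the Jacobian ideal J(f) in C{p,q,r} is {p^3, p*q^2, 3*p^2 + q^3, r}; counting standard monomials gives mu = 7. Corank 2; j^3 = p^3 is a perfect cube, so E-series; the 4-jet and mu = 7 give E_7.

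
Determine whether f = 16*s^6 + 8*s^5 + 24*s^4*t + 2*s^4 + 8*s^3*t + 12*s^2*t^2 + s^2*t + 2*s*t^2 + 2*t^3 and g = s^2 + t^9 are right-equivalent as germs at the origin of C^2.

The Hessian of f at 0 has rank 0. Corank 2; j^3 = t*(s^2 + 2*s*t + 2*t^2) splits into three distinct lines over C (the quadratic factor has nonzero discriminant), so D_4. The Hessian of g at 0 has rank 1. Corank 1: A-series; mu = 8 gives A_8. f is D_4 but g is A_8, hence not right-equivalent.

No.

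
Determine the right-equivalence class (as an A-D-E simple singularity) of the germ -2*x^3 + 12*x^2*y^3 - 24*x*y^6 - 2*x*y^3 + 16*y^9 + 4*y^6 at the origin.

E_7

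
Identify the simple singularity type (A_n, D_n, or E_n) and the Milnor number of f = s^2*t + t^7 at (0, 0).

The Hessian of f at 0 is [[0, 0], [0, 0]] with rank 0, so corank 2. A Groebner basis of the Jacobian ideal J(f) in C{s,t} is {s^2/7 + t^6, s^3, s*t}; counting standard monomials gives mu = 8. Corank 2; j^3 = s^2*t has shape L^2 M (L != M), so D-series; mu = 8 gives D_8.

Type D_8, Milnor number mu = 8.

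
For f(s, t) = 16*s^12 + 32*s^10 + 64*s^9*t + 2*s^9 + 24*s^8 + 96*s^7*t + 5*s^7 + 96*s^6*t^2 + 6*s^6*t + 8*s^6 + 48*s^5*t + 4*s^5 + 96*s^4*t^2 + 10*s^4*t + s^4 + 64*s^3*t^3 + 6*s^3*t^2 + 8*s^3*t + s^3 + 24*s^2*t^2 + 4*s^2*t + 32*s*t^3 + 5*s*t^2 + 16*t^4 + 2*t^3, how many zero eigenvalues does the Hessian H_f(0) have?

2

Hessian at 0 has rank 0.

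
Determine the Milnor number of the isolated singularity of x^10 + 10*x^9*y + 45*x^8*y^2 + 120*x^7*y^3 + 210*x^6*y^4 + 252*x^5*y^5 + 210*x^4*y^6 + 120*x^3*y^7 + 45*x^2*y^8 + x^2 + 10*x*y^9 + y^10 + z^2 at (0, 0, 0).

9

The Hessian of f at 0 is [[2, 0, 0], [0, 0, 0], [0, 0, 2]] with rank 2, so corank 1. A Groebner basis of the Jacobian ideal J(f) in C{x,y,z} is {y^9, x, z}; counting standard monomials gives mu = 9. Corank 1: A-series; mu = 9 gives A_9.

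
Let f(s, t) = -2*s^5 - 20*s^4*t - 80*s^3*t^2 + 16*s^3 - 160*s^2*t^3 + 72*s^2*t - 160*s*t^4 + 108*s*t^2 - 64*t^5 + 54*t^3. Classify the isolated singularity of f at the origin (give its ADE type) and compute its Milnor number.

The Hessian of f at 0 has rank 0. Corank 2; j^3 = 2*(2*s + 3*t)^3 is a perfect cube, so E-series; the 5-jet and mu = 8 give E_8.

Type E8, Milnor number mu = 8.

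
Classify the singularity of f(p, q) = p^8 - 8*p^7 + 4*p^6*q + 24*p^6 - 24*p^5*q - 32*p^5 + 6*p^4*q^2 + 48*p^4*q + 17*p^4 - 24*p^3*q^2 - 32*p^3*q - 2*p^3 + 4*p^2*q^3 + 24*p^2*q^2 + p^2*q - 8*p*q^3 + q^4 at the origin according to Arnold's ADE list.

The Hessian of f at 0 is [[0, 0], [0, 0]] with rank 0, so corank 2. A Groebner basis of the Jacobian ideal J(f) in C{p,q} is {p*q^2, p*q/8 + q^3, p^2 - p*q/2}; counting standard monomials gives mu = 5. Corank 2; j^3 = -p^2*(2*p - q) has shape L^2 M (L != M), so D-series; mu = 5 gives D_5.

D_{5}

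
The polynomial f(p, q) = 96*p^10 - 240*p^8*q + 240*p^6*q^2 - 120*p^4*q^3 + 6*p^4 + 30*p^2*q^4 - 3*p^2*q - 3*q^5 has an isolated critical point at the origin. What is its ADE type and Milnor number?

Type D_{6}, Milnor number mu = 6.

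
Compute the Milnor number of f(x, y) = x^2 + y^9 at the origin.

8

The Hessian of f at 0 has rank 1. Corank 1: A-series; mu = 8 gives A_8.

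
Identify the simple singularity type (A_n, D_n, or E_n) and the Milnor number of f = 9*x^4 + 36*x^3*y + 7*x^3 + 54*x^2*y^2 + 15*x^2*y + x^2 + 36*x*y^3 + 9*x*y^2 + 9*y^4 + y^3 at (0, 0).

Type A_2, Milnor number mu = 2.

The Hessian of f at 0 is [[2, 0], [0, 0]] with rank 1, so corank 1. A Groebner basis of the Jacobian ideal J(f) in C{x,y} is {y^2, x}; counting standard monomials gives mu = 2. Corank 1: A-series; mu = 2 gives A_2.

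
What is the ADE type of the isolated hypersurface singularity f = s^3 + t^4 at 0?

E_6

The Hessian of f at 0 has rank 0. Corank 2; j^3 = s^3 is a perfect cube, so E-series; the 4-jet and mu = 6 give E_6.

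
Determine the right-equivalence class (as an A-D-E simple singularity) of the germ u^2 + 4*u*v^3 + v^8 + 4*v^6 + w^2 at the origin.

The Hessian of f at 0 is [[2, 0, 0], [0, 0, 0], [0, 0, 2]] with rank 2, so corank 1. A Groebner basis of the Jacobian ideal J(f) in C{u,v,w} is {u^3, u^2*v, u/2 + v^3, w}; counting standard monomials gives mu = 7. Corank 1: A-series; mu = 7 gives A_7.

A_{7}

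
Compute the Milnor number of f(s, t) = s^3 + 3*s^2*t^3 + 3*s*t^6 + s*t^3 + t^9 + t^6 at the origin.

The Hessian of f at 0 has rank 0. Corank 2; j^3 = s^3 is a perfect cube, so E-series; the 4-jet and mu = 7 give E_7.

7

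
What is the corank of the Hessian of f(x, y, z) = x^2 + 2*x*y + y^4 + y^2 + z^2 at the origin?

1

Hessian at 0 has rank 2.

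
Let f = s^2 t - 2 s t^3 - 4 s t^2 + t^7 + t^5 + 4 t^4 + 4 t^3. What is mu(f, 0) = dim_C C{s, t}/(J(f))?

8

The Hessian of f at 0 has rank 0. Corank 2; j^3 = t*(s - 2*t)^2 has shape L^2 M (L != M), so D-series; mu = 8 gives D_8.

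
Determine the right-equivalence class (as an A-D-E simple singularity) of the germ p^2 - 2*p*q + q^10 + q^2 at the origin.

A9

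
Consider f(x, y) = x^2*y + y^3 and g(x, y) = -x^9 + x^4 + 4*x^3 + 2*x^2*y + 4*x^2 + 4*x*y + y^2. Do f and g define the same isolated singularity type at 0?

No.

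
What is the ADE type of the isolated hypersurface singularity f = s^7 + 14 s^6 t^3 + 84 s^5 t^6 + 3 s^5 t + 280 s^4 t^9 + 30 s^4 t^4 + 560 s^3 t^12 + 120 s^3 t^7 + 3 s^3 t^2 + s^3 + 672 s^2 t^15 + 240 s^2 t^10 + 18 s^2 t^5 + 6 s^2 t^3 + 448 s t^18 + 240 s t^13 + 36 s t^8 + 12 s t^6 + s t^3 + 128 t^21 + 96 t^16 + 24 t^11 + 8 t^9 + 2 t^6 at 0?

The Hessian of f at 0 is [[0, 0], [0, 0]] with rank 0, so corank 2. A Groebner basis of the Jacobian ideal J(f) in C{s,t} is {s^3, s*t^2, 3*s^2 + t^3}; counting standard monomials gives mu = 7. Corank 2; j^3 = s^3 is a perfect cube, so E-series; the 4-jet and mu = 7 give E_7.

E_7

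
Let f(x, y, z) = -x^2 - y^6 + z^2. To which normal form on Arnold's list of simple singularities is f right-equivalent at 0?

A_5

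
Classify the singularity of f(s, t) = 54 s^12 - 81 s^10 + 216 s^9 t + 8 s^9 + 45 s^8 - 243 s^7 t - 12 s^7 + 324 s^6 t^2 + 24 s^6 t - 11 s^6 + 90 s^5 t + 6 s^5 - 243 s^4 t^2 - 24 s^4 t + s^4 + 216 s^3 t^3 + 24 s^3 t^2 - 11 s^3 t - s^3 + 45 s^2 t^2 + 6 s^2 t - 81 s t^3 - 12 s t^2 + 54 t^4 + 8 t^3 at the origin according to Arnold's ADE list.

E_7

The Hessian of f at 0 is [[0, 0], [0, 0]] with rank 0, so corank 2. A Groebner basis of the Jacobian ideal J(f) in C{s,t} is {3*s^2 - 12*s*t + t^4 + t^3 + 12*t^2, s^3 - 30*s^2 + 120*s*t - 18*t^3 - 120*t^2, s^2*t - 9*s^2 + 36*s*t - 7*t^3 - 36*t^2, -2*s^2 + s*t^2 + 8*s*t - 8*t^3/3 - 8*t^2}; counting standard monomials gives mu = 7. Corank 2; j^3 = -(s - 2*t)^3 is a perfect cube, so E-series; the 4-jet and mu = 7 give E_7.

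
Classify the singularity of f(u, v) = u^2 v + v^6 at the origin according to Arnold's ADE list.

D7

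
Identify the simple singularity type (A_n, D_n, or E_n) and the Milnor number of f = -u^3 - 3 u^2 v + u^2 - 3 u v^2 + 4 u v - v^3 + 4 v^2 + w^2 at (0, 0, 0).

The Hessian of f at 0 has rank 2. Corank 1: A-series; mu = 2 gives A_2.

Type A2, Milnor number mu = 2.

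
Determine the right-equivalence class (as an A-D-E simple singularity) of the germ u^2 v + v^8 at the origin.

The Hessian of f at 0 has rank 0. Corank 2; j^3 = u^2*v has shape L^2 M (L != M), so D-series; mu = 9 gives D_9.

D9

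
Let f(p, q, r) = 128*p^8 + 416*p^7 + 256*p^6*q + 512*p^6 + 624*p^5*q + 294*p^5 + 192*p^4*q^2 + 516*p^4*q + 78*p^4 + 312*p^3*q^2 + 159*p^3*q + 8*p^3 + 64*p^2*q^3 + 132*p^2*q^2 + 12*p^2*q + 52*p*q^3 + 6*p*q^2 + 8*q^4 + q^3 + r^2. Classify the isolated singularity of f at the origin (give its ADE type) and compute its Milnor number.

The Hessian of f at 0 has rank 1. Corank 2; j^3 = (2*p + q)^3 is a perfect cube, so E-series; the 4-jet and mu = 7 give E_7.

Type E_7, Milnor number mu = 7.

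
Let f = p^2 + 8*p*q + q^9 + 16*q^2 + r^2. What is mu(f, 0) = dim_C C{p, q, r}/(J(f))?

8

The Hessian of f at 0 has rank 2. Corank 1: A-series; mu = 8 gives A_8.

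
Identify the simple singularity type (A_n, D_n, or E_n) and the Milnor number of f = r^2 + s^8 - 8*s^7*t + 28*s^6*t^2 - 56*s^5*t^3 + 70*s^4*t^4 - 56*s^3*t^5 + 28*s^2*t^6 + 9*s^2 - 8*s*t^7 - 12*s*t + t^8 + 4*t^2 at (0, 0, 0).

The Hessian of f at 0 is [[18, -12, 0], [-12, 8, 0], [0, 0, 2]] with rank 2, so corank 1. A Groebner basis of the Jacobian ideal J(f) in C{s,t,r} is {t^7, s - 2*t/3, r}; counting standard monomials gives mu = 7. Corank 1: A-series; mu = 7 gives A_7.

Type A_7, Milnor number mu = 7.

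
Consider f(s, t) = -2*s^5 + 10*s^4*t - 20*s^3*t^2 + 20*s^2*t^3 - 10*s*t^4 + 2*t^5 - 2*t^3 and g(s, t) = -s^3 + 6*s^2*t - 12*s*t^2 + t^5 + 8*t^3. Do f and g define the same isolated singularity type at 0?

Yes.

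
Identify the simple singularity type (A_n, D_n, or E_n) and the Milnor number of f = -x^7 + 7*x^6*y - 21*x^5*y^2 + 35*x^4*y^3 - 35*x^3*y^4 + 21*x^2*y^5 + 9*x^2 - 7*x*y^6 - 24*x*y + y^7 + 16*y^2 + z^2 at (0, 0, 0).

The Hessian of f at 0 has rank 2. Corank 1: A-series; mu = 6 gives A_6.

Type A_{6}, Milnor number mu = 6.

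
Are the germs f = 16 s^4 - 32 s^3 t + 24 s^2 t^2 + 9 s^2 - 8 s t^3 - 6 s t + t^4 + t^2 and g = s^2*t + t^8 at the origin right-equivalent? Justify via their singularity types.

The Hessian of f at 0 has rank 1. Corank 1: A-series; mu = 3 gives A_3. The Hessian of g at 0 has rank 0. Corank 2; j^3 = s^2*t has shape L^2 M (L != M), so D-series; mu = 9 gives D_9. f is A_3 but g is D_9, hence not right-equivalent.

No.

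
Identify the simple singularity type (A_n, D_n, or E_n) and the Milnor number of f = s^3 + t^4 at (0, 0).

Type E6, Milnor number mu = 6.

The Hessian of f at 0 is [[0, 0], [0, 0]] with rank 0, so corank 2. A Groebner basis of the Jacobian ideal J(f) in C{s,t} is {t^3, s^2}; counting standard monomials gives mu = 6. Corank 2; j^3 = s^3 is a perfect cube, so E-series; the 4-jet and mu = 6 give E_6.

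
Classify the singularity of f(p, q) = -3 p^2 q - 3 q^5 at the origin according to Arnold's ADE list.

D_{6}

The Hessian of f at 0 is [[0, 0], [0, 0]] with rank 0, so corank 2. A Groebner basis of the Jacobian ideal J(f) in C{p,q} is {p^2/5 + q^4, p^3, p*q}; counting standard monomials gives mu = 6. Corank 2; j^3 = -3*p^2*q has shape L^2 M (L != M), so D-series; mu = 6 gives D_6.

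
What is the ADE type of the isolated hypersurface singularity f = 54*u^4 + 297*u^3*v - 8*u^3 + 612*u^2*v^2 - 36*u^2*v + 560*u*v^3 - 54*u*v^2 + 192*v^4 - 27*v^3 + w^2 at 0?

The Hessian of f at 0 has rank 1. Corank 2; j^3 = -(2*u + 3*v)^3 is a perfect cube, so E-series; the 4-jet and mu = 7 give E_7.

E_{7}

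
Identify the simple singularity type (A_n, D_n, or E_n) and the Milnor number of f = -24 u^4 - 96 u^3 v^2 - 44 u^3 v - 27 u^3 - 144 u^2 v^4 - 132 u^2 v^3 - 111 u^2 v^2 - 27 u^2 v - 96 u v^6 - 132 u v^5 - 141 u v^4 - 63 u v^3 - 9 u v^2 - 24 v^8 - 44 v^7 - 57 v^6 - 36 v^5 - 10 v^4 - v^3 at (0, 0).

Type E_{7}, Milnor number mu = 7.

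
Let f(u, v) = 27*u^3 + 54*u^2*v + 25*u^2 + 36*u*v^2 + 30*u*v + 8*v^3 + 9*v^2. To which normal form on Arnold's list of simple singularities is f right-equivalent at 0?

A_{2}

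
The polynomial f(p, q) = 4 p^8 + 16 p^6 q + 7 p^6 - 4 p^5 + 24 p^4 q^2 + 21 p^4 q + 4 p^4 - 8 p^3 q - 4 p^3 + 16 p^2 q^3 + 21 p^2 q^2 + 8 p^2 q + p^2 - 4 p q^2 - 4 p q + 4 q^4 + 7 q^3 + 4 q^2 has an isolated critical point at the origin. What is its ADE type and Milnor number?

The Hessian of f at 0 has rank 1. Corank 1: A-series; mu = 2 gives A_2.

Type A2, Milnor number mu = 2.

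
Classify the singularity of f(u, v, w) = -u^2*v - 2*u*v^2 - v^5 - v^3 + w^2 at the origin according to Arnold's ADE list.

The Hessian of f at 0 is [[0, 0, 0], [0, 0, 0], [0, 0, 2]] with rank 1, so corank 2. A Groebner basis of the Jacobian ideal J(f) in C{u,v,w} is {u^2/5 + v^4 - v^2/5, u^3 + v^3, u*v + v^2, w}; counting standard monomials gives mu = 6. Corank 2; j^3 = -v*(u + v)^2 has shape L^2 M (L != M), so D-series; mu = 6 gives D_6.

D6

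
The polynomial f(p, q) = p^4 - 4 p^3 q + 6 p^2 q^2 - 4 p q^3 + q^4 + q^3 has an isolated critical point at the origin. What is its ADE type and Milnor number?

Type E_{6}, Milnor number mu = 6.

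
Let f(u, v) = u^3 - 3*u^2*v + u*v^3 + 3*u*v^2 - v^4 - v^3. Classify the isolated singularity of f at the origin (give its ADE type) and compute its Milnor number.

Type E7, Milnor number mu = 7.

The Hessian of f at 0 is [[0, 0], [0, 0]] with rank 0, so corank 2. A Groebner basis of the Jacobian ideal J(f) in C{u,v} is {u^3 - 3*u^2*v - 6*u^2 + 12*u*v - 6*v^2, 3*u^2 + u*v^2 - 6*u*v + 3*v^2, 3*u^2 - 6*u*v + v^3 + 3*v^2}; counting standard monomials gives mu = 7. Corank 2; j^3 = (u - v)^3 is a perfect cube, so E-series; the 4-jet and mu = 7 give E_7.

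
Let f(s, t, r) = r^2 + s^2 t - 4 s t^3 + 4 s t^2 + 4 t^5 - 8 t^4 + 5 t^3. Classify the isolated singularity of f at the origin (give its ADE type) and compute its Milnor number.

Type D_{4}, Milnor number mu = 4.

The Hessian of f at 0 has rank 1. Corank 2; j^3 = t*(s^2 + 4*s*t + 5*t^2) splits into three distinct lines over C (the quadratic factor has nonzero discriminant), so D_4.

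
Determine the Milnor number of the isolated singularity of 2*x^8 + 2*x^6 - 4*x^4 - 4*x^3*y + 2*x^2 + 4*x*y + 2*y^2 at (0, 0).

7

The Hessian of f at 0 has rank 1. Corank 1: A-series; mu = 7 gives A_7.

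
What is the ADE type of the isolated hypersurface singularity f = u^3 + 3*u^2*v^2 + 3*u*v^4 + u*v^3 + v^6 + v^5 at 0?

E_{7}

The Hessian of f at 0 is [[0, 0], [0, 0]] with rank 0, so corank 2. A Groebner basis of the Jacobian ideal J(f) in C{u,v} is {-u^2 + v^4 - v^3/3, u^3, u^2*v + u^2/3 + v^3/9, u^2 + u*v^2 + v^3/3}; counting standard monomials gives mu = 7. Corank 2; j^3 = u^3 is a perfect cube, so E-series; the 4-jet and mu = 7 give E_7.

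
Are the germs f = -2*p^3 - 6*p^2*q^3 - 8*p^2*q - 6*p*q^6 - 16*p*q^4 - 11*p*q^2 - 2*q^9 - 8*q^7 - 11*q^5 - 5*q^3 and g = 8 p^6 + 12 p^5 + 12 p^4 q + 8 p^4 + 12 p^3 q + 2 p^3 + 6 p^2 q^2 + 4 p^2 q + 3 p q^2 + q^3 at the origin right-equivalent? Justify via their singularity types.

Yes.

The Hessian of f at 0 is [[0, 0], [0, 0]] with rank 0, so corank 2. A Groebner basis of the Jacobian ideal J(f) in C{p,q} is {q^3, p^2 + q^2/2, p*q + q^2/2}; counting standard monomials gives mu = 4. Corank 2; j^3 = -(p + q)*(2*p^2 + 6*p*q + 5*q^2) splits into three distinct lines over C (the quadratic factor has nonzero discriminant), so D_4. The Hessian of g at 0 is [[0, 0], [0, 0]] with rank 0, so corank 2. A Groebner basis of the Jacobian ideal J(g) in C{p,q} is {q^3, p^2 - 3*q^2/2, p*q + 3*q^2/2}; counting standard monomials gives mu = 4. Corank 2; j^3 = (p + q)*(2*p^2 + 2*p*q + q^2) splits into three distinct lines over C (the quadratic factor has nonzero discriminant), so D_4. Both have type D_4, hence right-equivalent.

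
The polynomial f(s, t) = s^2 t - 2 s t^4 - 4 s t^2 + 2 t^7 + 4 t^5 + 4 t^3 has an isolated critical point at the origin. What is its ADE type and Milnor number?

Type D_8, Milnor number mu = 8.

The Hessian of f at 0 is [[0, 0], [0, 0]] with rank 0, so corank 2. A Groebner basis of the Jacobian ideal J(f) in C{s,t} is {s^2/6 + s*t^3 - 8*s*t/3 + 14*t^2/3, -s*t + t^4 + 2*t^2, s^3 - 12*s*t^2 + 16*t^3, s^2*t - 4*s*t^2 + 4*t^3}; counting standard monomials gives mu = 8. Corank 2; j^3 = t*(s - 2*t)^2 has shape L^2 M (L != M), so D-series; mu = 8 gives D_8.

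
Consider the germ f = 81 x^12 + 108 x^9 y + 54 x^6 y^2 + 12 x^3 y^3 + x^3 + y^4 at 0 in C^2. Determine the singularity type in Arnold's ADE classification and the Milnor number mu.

Type E_6, Milnor number mu = 6.

The Hessian of f at 0 has rank 0. Corank 2; j^3 = x^3 is a perfect cube, so E-series; the 4-jet and mu = 6 give E_6.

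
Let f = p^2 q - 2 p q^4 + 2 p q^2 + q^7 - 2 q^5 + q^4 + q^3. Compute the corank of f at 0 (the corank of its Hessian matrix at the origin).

2

Hessian at 0 has rank 0.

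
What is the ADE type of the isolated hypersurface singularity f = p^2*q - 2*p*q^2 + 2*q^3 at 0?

D4

The Hessian of f at 0 is [[0, 0], [0, 0]] with rank 0, so corank 2. A Groebner basis of the Jacobian ideal J(f) in C{p,q} is {q^3, p^2 + 2*q^2, p*q - q^2}; counting standard monomials gives mu = 4. Corank 2; j^3 = q*(p^2 - 2*p*q + 2*q^2) splits into three distinct lines over C (the quadratic factor has nonzero discriminant), so D_4.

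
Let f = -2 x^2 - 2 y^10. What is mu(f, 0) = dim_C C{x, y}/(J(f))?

9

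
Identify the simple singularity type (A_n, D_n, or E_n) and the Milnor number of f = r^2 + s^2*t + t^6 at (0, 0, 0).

Type D_{7}, Milnor number mu = 7.

The Hessian of f at 0 is [[0, 0, 0], [0, 0, 0], [0, 0, 2]] with rank 1, so corank 2. A Groebner basis of the Jacobian ideal J(f) in C{s,t,r} is {s^2/6 + t^5, s^3, s*t, r}; counting standard monomials gives mu = 7. Corank 2; j^3 = s^2*t has shape L^2 M (L != M), so D-series; mu = 7 gives D_7.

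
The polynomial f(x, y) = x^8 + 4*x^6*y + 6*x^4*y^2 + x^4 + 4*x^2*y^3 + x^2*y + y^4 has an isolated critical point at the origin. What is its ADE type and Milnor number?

The Hessian of f at 0 is [[0, 0], [0, 0]] with rank 0, so corank 2. A Groebner basis of the Jacobian ideal J(f) in C{x,y} is {x^3, x^2/4 + y^3, x*y}; counting standard monomials gives mu = 5. Corank 2; j^3 = x^2*y has shape L^2 M (L != M), so D-series; mu = 5 gives D_5.

Type D5, Milnor number mu = 5.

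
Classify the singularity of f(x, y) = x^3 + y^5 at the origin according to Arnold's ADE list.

E_{8}

The Hessian of f at 0 has rank 0. Corank 2; j^3 = x^3 is a perfect cube, so E-series; the 5-jet and mu = 8 give E_8.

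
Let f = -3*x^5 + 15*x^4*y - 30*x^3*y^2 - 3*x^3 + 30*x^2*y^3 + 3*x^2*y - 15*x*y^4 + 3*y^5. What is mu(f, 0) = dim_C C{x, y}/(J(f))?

The Hessian of f at 0 has rank 0. Corank 2; j^3 = -3*x^2*(x - y) has shape L^2 M (L != M), so D-series; mu = 6 gives D_6.

6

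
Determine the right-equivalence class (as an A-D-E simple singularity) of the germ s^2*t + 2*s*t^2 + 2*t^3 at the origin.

The Hessian of f at 0 has rank 0. Corank 2; j^3 = t*(s^2 + 2*s*t + 2*t^2) splits into three distinct lines over C (the quadratic factor has nonzero discriminant), so D_4.

D4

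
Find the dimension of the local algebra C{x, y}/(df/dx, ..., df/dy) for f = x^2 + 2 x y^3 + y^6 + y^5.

4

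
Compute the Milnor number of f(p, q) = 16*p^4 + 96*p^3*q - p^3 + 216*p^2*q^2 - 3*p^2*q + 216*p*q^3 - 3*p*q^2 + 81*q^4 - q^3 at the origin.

6

The Hessian of f at 0 has rank 0. Corank 2; j^3 = -(p + q)^3 is a perfect cube, so E-series; the 4-jet and mu = 6 give E_6.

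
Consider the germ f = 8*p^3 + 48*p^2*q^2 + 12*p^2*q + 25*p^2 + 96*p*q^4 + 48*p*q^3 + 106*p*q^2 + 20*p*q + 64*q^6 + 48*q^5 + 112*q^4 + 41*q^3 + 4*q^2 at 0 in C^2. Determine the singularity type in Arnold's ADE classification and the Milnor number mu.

Type A_{2}, Milnor number mu = 2.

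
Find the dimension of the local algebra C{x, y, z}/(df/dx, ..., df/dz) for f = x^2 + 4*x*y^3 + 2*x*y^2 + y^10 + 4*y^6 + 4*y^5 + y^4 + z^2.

9

The Hessian of f at 0 has rank 2. Corank 1: A-series; mu = 9 gives A_9.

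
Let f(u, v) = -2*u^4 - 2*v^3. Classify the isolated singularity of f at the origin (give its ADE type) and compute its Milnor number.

The Hessian of f at 0 has rank 0. Corank 2; j^3 = -2*v^3 is a perfect cube, so E-series; the 4-jet and mu = 6 give E_6.

Type E_6, Milnor number mu = 6.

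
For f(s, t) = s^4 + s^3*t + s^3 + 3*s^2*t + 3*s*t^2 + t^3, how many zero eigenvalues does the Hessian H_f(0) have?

Hessian at 0 has rank 0.

2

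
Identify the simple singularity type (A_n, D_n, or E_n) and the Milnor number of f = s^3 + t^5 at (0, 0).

The Hessian of f at 0 has rank 0. Corank 2; j^3 = s^3 is a perfect cube, so E-series; the 5-jet and mu = 8 give E_8.

Type E_{8}, Milnor number mu = 8.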